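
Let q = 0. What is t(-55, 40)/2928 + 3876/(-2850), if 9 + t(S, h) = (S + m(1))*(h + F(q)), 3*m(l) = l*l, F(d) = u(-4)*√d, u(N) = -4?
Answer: -463331/219600 ≈ -2.1099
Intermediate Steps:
F(d) = -4*√d
m(l) = l²/3 (m(l) = (l*l)/3 = l²/3)
t(S, h) = -9 + h*(⅓ + S) (t(S, h) = -9 + (S + (⅓)*1²)*(h - 4*√0) = -9 + (S + (⅓)*1)*(h - 4*0) = -9 + (S + ⅓)*(h + 0) = -9 + (⅓ + S)*h = -9 + h*(⅓ + S))
t(-55, 40)/2928 + 3876/(-2850) = (-9 + (⅓)*40 - 55*40)/2928 + 3876/(-2850) = (-9 + 40/3 - 2200)*(1/2928) + 3876*(-1/2850) = -6587/3*1/2928 - 34/25 = -6587/8784 - 34/25 = -463331/219600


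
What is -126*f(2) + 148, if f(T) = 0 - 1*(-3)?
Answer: -230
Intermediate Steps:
f(T) = 3 (f(T) = 0 + 3 = 3)
-126*f(2) + 148 = -126*3 + 148 = -378 + 148 = -230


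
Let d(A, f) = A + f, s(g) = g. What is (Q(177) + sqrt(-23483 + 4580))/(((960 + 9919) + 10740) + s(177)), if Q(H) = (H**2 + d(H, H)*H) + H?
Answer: 23541/5449 + I*sqrt(18903)/21796 ≈ 4.3202 + 0.006308*I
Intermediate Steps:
Q(H) = H + 3*H**2 (Q(H) = (H**2 + (H + H)*H) + H = (H**2 + (2*H)*H) + H = (H**2 + 2*H**2) + H = 3*H**2 + H = H + 3*H**2)
(Q(177) + sqrt(-23483 + 4580))/(((960 + 9919) + 10740) + s(177)) = (177*(1 + 3*177) + sqrt(-23483 + 4580))/(((960 + 9919) + 10740) + 177) = (177*(1 + 531) + sqrt(-18903))/((10879 + 10740) + 177) = (177*532 + I*sqrt(18903))/(21619 + 177) = (94164 + I*sqrt(18903))/21796 = (94164 + I*sqrt(18903))*(1/21796) = 23541/5449 + I*sqrt(18903)/21796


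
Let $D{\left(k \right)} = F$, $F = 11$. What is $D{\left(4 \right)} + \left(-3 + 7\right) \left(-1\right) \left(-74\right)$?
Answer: $307$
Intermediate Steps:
$D{\left(k \right)} = 11$
$D{\left(4 \right)} + \left(-3 + 7\right) \left(-1\right) \left(-74\right) = 11 + \left(-3 + 7\right) \left(-1\right) \left(-74\right) = 11 + 4 \left(-1\right) \left(-74\right) = 11 - -296 = 11 + 296 = 307$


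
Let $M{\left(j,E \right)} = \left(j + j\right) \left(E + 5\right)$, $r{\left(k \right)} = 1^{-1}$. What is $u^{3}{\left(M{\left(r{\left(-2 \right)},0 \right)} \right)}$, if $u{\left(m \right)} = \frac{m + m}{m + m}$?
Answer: $1$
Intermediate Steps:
$r{\left(k \right)} = 1$
$M{\left(j,E \right)} = 2 j \left(5 + E\right)$
$u{\left(m \right)} = 1$ ($u{\left(m \right)} = \frac{2 m}{2 m} = 2 m \frac{1}{2 m} = 1$)
$u^{3}{\left(M{\left(r{\left(-2 \right)},0 \right)} \right)} = 1^{3} = 1$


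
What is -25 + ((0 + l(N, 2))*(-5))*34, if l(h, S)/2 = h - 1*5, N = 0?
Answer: 1675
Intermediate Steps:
l(h, S) = -10 + 2*h (l(h, S) = 2*(h - 1*5) = 2*(h - 5) = 2*(-5 + h) = -10 + 2*h)
-25 + ((0 + l(N, 2))*(-5))*34 = -25 + ((0 + (-10 + 2*0))*(-5))*34 = -25 + ((0 + (-10 + 0))*(-5))*34 = -25 + ((0 - 10)*(-5))*34 = -25 - 10*(-5)*34 = -25 + 50*34 = -25 + 1700 = 1675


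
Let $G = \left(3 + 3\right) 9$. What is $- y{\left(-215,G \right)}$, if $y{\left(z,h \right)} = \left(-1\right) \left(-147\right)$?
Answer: $-147$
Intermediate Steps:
$G = 54$ ($G = 6 \cdot 9 = 54$)
$y{\left(z,h \right)} = 147$
$- y{\left(-215,G \right)} = \left(-1\right) 147 = -147$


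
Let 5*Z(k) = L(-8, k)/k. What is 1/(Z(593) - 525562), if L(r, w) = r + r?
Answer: -2965/1558291346 ≈ -1.9027e-6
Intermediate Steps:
L(r, w) = 2*r
Z(k) = -16/(5*k) (Z(k) = ((2*(-8))/k)/5 = (-16/k)/5 = -16/(5*k))
1/(Z(593) - 525562) = 1/(-16/5/593 - 525562) = 1/(-16/5*1/593 - 525562) = 1/(-16/2965 - 525562) = 1/(-1558291346/2965) = -2965/1558291346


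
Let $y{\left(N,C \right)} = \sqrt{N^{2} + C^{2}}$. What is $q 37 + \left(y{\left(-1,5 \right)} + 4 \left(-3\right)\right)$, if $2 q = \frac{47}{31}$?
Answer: $\frac{995}{62} + \sqrt{26} \approx 21.147$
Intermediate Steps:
$y{\left(N,C \right)} = \sqrt{C^{2} + N^{2}}$
$q = \frac{47}{62}$ ($q = \frac{47 \cdot \frac{1}{31}}{2} = \frac{1}{2} \cdot \frac{47}{31} = \frac{47}{62} \approx 0.75806$)
$q 37 + \left(y{\left(-1,5 \right)} + 4 \left(-3\right)\right) = \frac{47}{62} \cdot 37 + \left(\sqrt{5^{2} + \left(-1\right)^{2}} + 4 \left(-3\right)\right) = \frac{1739}{62} - \left(12 - \sqrt{25 + 1}\right) = \frac{1739}{62} - \left(12 - \sqrt{26}\right) = \frac{995}{62} + \sqrt{26}$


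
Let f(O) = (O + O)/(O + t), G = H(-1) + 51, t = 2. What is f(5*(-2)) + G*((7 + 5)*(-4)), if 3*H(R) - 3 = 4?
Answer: -5115/2 ≈ -2557.5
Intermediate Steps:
H(R) = 7/3 (H(R) = 1 + (⅓)*4 = 1 + 4/3 = 7/3)
G = 160/3 (G = 7/3 + 51 = 160/3 ≈ 53.333)
f(O) = 2*O/(2 + O) (f(O) = (O + O)/(O + 2) = (2*O)/(2 + O) = 2*O/(2 + O))
f(5*(-2)) + G*((7 + 5)*(-4)) = 2*(5*(-2))/(2 + 5*(-2)) + 160*((7 + 5)*(-4))/3 = 2*(-10)/(2 - 10) + 160*(12*(-4))/3 = 2*(-10)/(-8) + (160/3)*(-48) = 2*(-10)*(-⅛) - 2560 = 5/2 - 2560 = -5115/2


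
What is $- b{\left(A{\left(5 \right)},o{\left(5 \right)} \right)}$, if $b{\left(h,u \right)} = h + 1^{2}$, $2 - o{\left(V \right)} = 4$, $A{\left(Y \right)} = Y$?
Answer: $-6$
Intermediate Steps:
$o{\left(V \right)} = -2$ ($o{\left(V \right)} = 2 - 4 = -2$)
$b{\left(h,u \right)} = 1 + h$ ($b{\left(h,u \right)} = h + 1 = 1 + h$)
$- b{\left(A{\left(5 \right)},o{\left(5 \right)} \right)} = - (1 + 5) = \left(-1\right) 6 = -6$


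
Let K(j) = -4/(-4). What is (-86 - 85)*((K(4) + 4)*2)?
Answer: -1710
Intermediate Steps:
K(j) = 1 (K(j) = -4*(-¼) = 1)
(-86 - 85)*((K(4) + 4)*2) = (-86 - 85)*((1 + 4)*2) = -855*2 = -171*10 = -1710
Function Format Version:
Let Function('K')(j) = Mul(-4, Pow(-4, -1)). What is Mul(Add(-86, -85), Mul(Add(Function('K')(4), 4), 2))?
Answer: -1710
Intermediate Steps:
Function('K')(j) = 1 (Function('K')(j) = Mul(-4, Rational(-1, 4)) = 1)
Mul(Add(-86, -85), Mul(Add(Function('K')(4), 4), 2)) = Mul(Add(-86, -85), Mul(Add(1, 4), 2)) = Mul(-171, Mul(5, 2)) = Mul(-171, 10) = -1710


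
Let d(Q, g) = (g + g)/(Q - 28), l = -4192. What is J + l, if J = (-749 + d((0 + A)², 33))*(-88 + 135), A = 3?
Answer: -751607/19 ≈ -39558.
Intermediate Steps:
d(Q, g) = 2*g/(-28 + Q) (d(Q, g) = (2*g)/(-28 + Q) = 2*g/(-28 + Q))
J = -671959/19 (J = (-749 + 2*33/(-28 + (0 + 3)²))*(-88 + 135) = (-749 + 2*33/(-28 + 3²))*47 = (-749 + 2*33/(-28 + 9))*47 = (-749 + 2*33/(-19))*47 = (-749 + 2*33*(-1/19))*47 = (-749 - 66/19)*47 = -14297/19*47 = -671959/19 ≈ -35366.)
J + l = -671959/19 - 4192 = -751607/19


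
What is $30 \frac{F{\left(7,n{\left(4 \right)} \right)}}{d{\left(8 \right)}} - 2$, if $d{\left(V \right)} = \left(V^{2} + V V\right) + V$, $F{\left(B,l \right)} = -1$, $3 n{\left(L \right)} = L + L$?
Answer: $- \frac{151}{68} \approx -2.2206$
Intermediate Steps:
$n{\left(L \right)} = \frac{2 L}{3}$ ($n{\left(L \right)} = \frac{L + L}{3} = \frac{2 L}{3}$)
$d{\left(V \right)} = V + 2 V^{2}$ ($d{\left(V \right)} = \left(V^{2} + V^{2}\right) + V = 2 V^{2} + V = V + 2 V^{2}$)
$30 \frac{F{\left(7,n{\left(4 \right)} \right)}}{d{\left(8 \right)}} - 2 = 30 \left(- \frac{1}{8 \left(1 + 2 \cdot 8\right)}\right) - 2 = 30 \left(- \frac{1}{8 \left(1 + 16\right)}\right) - 2 = 30 \left(- \frac{1}{8 \cdot 17}\right) - 2 = 30 \left(- \frac{1}{136}\right) - 2 = - \frac{15}{68} - 2 = - \frac{151}{68}$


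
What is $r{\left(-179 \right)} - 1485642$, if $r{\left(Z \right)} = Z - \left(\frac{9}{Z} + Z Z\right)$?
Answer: $- \frac{271697289}{179} \approx -1.5179 \cdot 10^{6}$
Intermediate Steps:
$r{\left(Z \right)} = Z - Z^{2} - \frac{9}{Z}$ ($r{\left(Z \right)} = Z - \left(\frac{9}{Z} + Z^{2}\right) = Z - \left(Z^{2} + \frac{9}{Z}\right) = Z - Z^{2} - \frac{9}{Z}$)
$r{\left(-179 \right)} - 1485642 = \left(-179 - \left(-179\right)^{2} - \frac{9}{-179}\right) - 1485642 = \left(-179 - 32041 - - \frac{9}{179}\right) - 1485642 = \left(-179 - 32041 + \frac{9}{179}\right) - 1485642 = - \frac{5767371}{179} - 1485642 = - \frac{271697289}{179}$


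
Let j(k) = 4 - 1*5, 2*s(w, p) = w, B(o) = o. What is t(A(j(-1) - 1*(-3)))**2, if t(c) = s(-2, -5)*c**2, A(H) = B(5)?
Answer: 625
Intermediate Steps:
s(w, p) = w/2
j(k) = -1 (j(k) = 4 - 5 = -1)
A(H) = 5
t(c) = -c**2 (t(c) = ((1/2)*(-2))*c**2 = -c**2)
t(A(j(-1) - 1*(-3)))**2 = (-1*5**2)**2 = (-1*25)**2 = (-25)**2 = 625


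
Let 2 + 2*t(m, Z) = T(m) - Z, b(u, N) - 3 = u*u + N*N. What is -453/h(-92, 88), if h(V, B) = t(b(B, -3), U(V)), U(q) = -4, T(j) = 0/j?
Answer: -453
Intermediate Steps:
T(j) = 0
b(u, N) = 3 + N**2 + u**2 (b(u, N) = 3 + (u*u + N*N) = 3 + (u**2 + N**2) = 3 + (N**2 + u**2) = 3 + N**2 + u**2)
t(m, Z) = -1 - Z/2 (t(m, Z) = -1 + (0 - Z)/2 = -1 + (-Z)/2 = -1 - Z/2)
h(V, B) = 1 (h(V, B) = -1 - 1/2*(-4) = -1 + 2 = 1)
-453/h(-92, 88) = -453/1 = -453*1 = -453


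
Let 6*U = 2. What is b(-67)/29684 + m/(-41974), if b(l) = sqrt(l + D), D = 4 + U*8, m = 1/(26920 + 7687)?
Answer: -1/1452594218 + I*sqrt(543)/89052 ≈ -6.8842e-10 + 0.00026167*I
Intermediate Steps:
U = 1/3 (U = (1/6)*2 = 1/3 ≈ 0.33333)
m = 1/34607 ≈ 2.8896e-5
D = 20/3 (D = 4 + (1/3)*8 = 4 + 8/3 = 20/3 ≈ 6.6667)
b(l) = sqrt(20/3 + l) (b(l) = sqrt(l + 20/3) = sqrt(20/3 + l))
b(-67)/29684 + m/(-41974) = (sqrt(60 + 9*(-67))/3)/29684 + (1/34607)/(-41974) = (sqrt(60 - 603)/3)*(1/29684) + (1/34607)*(-1/41974) = (sqrt(-543)/3)*(1/29684) - 1/1452594218 = ((I*sqrt(543))/3)*(1/29684) - 1/1452594218 = (I*sqrt(543)/3)*(1/29684) - 1/1452594218 = I*sqrt(543)/89052 - 1/1452594218 = -1/1452594218 + I*sqrt(543)/89052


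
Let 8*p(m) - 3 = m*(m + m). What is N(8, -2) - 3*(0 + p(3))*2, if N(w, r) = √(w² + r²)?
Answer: -63/4 + 2*√17 ≈ -7.5038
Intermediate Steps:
p(m) = 3/8 + m²/4 (p(m) = 3/8 + (m*(m + m))/8 = 3/8 + (m*(2*m))/8 = 3/8 + (2*m²)/8 = 3/8 + m²/4)
N(w, r) = √(r² + w²)
N(8, -2) - 3*(0 + p(3))*2 = √((-2)² + 8²) - 3*(0 + (3/8 + (¼)*3²))*2 = √(4 + 64) - 3*(0 + (3/8 + (¼)*9))*2 = √68 - 3*(0 + (3/8 + 9/4))*2 = 2*√17 - 3*(0 + 21/8)*2 = 2*√17 - 3*21/8*2 = 2*√17 - 63/8*2 = 2*√17 - 63/4 = -63/4 + 2*√17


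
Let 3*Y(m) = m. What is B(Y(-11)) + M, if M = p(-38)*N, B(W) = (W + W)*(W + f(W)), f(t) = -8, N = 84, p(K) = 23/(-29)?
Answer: 4942/261 ≈ 18.935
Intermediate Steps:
p(K) = -23/29 (p(K) = 23*(-1/29) = -23/29)
Y(m) = m/3
B(W) = 2*W*(-8 + W) (B(W) = (W + W)*(W - 8) = (2*W)*(-8 + W) = 2*W*(-8 + W))
M = -1932/29 (M = -23/29*84 = -1932/29 ≈ -66.621)
B(Y(-11)) + M = 2*((⅓)*(-11))*(-8 + (⅓)*(-11)) - 1932/29 = 2*(-11/3)*(-8 - 11/3) - 1932/29 = 2*(-11/3)*(-35/3) - 1932/29 = 770/9 - 1932/29 = 4942/261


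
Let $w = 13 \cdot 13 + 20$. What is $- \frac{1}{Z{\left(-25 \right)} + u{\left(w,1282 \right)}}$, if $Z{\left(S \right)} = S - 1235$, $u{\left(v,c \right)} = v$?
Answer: $\frac{1}{1071} \approx 0.00093371$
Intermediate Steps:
$w = 189$ ($w = 169 + 20 = 189$)
$Z{\left(S \right)} = -1235 + S$ ($Z{\left(S \right)} = S - 1235 = -1235 + S$)
$- \frac{1}{Z{\left(-25 \right)} + u{\left(w,1282 \right)}} = - \frac{1}{\left(-1235 - 25\right) + 189} = - \frac{1}{-1260 + 189} = - \frac{1}{-1071} = \left(-1\right) \left(- \frac{1}{1071}\right) = \frac{1}{1071}$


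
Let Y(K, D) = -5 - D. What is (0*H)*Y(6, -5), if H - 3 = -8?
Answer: 0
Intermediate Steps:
H = -5 (H = 3 - 8 = -5)
(0*H)*Y(6, -5) = (0*(-5))*(-5 - 1*(-5)) = 0*(-5 + 5) = 0*0 = 0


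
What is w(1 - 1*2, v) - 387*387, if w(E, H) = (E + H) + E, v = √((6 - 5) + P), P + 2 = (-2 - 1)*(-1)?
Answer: -149771 + √2 ≈ -1.4977e+5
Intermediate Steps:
P = 1 (P = -2 + (-2 - 1)*(-1) = -2 - 3*(-1) = -2 + 3 = 1)
v = √2 (v = √((6 - 5) + 1) = √(1 + 1) = √2 ≈ 1.4142)
w(E, H) = H + 2*E
w(1 - 1*2, v) - 387*387 = (√2 + 2*(1 - 1*2)) - 387*387 = (√2 + 2*(1 - 2)) - 149769 = (√2 + 2*(-1)) - 149769 = (√2 - 2) - 149769 = (-2 + √2) - 149769 = -149771 + √2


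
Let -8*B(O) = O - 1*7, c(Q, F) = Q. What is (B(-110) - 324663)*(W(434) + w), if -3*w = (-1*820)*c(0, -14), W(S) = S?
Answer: -563589579/4 ≈ -1.4090e+8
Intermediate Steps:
B(O) = 7/8 - O/8 (B(O) = -(O - 1*7)/8 = -(O - 7)/8 = -(-7 + O)/8 = 7/8 - O/8)
w = 0 (w = -(-1*820)*0/3 = -(-820)*0/3 = -1/3*0 = 0)
(B(-110) - 324663)*(W(434) + w) = ((7/8 - 1/8*(-110)) - 324663)*(434 + 0) = ((7/8 + 55/4) - 324663)*434 = (117/8 - 324663)*434 = -2597187/8*434 = -563589579/4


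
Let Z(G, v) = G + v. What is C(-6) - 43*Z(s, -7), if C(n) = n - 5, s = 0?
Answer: 290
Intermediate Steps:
C(n) = -5 + n
C(-6) - 43*Z(s, -7) = (-5 - 6) - 43*(0 - 7) = -11 - 43*(-7) = -11 + 301 = 290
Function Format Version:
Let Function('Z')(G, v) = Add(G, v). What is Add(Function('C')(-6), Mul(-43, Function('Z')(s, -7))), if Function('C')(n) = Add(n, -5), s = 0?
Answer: 290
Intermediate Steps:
Function('C')(n) = Add(-5, n)
Add(Function('C')(-6), Mul(-43, Function('Z')(s, -7))) = Add(Add(-5, -6), Mul(-43, Add(0, -7))) = Add(-11, Mul(-43, -7)) = Add(-11, 301) = 290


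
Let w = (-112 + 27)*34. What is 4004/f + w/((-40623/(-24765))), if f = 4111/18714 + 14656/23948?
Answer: 3851635843613402/1261759222273 ≈ 3052.6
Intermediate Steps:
w = -2890 (w = -85*34 = -2890)
f = 93180653/112040718 (f = 4111*(1/18714) + 14656*(1/23948) = 4111/18714 + 3664/5987 = 93180653/112040718 ≈ 0.83167)
4004/f + w/((-40623/(-24765))) = 4004/(93180653/112040718) - 2890/((-40623/(-24765))) = 4004*(112040718/93180653) - 2890/((-40623*(-1/24765))) = 448611034872/93180653 - 2890/13541/8255 = 448611034872/93180653 - 2890*8255/13541 = 448611034872/93180653 - 23856950/13541 = 3851635843613402/1261759222273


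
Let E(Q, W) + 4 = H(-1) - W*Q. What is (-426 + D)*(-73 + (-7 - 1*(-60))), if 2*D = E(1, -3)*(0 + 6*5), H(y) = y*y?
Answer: 8520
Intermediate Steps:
H(y) = y²
E(Q, W) = -3 - Q*W (E(Q, W) = -4 + ((-1)² - W*Q) = -4 + (1 - Q*W) = -3 - Q*W)
D = 0 (D = ((-3 - 1*1*(-3))*(0 + 6*5))/2 = ((-3 + 3)*(0 + 30))/2 = (0*30)/2 = (½)*0 = 0)
(-426 + D)*(-73 + (-7 - 1*(-60))) = (-426 + 0)*(-73 + (-7 - 1*(-60))) = -426*(-73 + (-7 + 60)) = -426*(-73 + 53) = -426*(-20) = 8520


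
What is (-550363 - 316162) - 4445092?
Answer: -5311617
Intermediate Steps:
(-550363 - 316162) - 4445092 = -866525 - 4445092 = -5311617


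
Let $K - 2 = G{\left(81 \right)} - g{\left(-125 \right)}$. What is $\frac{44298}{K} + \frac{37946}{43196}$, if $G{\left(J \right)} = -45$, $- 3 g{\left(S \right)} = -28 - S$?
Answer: $- \frac{717409369}{172784} \approx -4152.1$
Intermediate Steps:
$g{\left(S \right)} = \frac{28}{3} + \frac{S}{3}$ ($g{\left(S \right)} = - \frac{-28 - S}{3} = \frac{28}{3} + \frac{S}{3}$)
$K = - \frac{32}{3}$ ($K = 2 - \left(\frac{163}{3} - \frac{125}{3}\right) = 2 - \frac{38}{3} = - \frac{32}{3} \approx -10.667$)
$\frac{44298}{K} + \frac{37946}{43196} = \frac{44298}{- \frac{32}{3}} + \frac{37946}{43196} = 44298 \left(- \frac{3}{32}\right) + 37946 \cdot \frac{1}{43196} = - \frac{66447}{16} + \frac{18973}{21598} = - \frac{717409369}{172784}$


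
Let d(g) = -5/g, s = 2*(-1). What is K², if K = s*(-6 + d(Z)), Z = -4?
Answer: 361/4 ≈ 90.250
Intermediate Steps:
s = -2
K = 19/2 (K = -2*(-6 - 5/(-4)) = -2*(-6 - 5*(-¼)) = -2*(-6 + 5/4) = -2*(-19/4) = 19/2 ≈ 9.5000)
K² = (19/2)² = 361/4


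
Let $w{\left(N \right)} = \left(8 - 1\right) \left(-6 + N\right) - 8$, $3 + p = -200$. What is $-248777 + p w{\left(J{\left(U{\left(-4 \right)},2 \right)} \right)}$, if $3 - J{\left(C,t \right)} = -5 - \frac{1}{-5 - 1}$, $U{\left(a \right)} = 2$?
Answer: $- \frac{1498549}{6} \approx -2.4976 \cdot 10^{5}$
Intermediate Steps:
$p = -203$ ($p = -3 - 200 = -203$)
$J{\left(C,t \right)} = \frac{47}{6}$ ($J{\left(C,t \right)} = 3 - \left(-5 - \frac{1}{-5 - 1}\right) = 3 - \left(-5 - \frac{1}{-6}\right) = 3 - \left(-5 - - \frac{1}{6}\right) = 3 - \left(-5 + \frac{1}{6}\right) = 3 - - \frac{29}{6} = 3 + \frac{29}{6} = \frac{47}{6}$)
$w{\left(N \right)} = -50 + 7 N$ ($w{\left(N \right)} = 7 \left(-6 + N\right) - 8 = \left(-42 + 7 N\right) - 8 = -50 + 7 N$)
$-248777 + p w{\left(J{\left(U{\left(-4 \right)},2 \right)} \right)} = -248777 - 203 \left(-50 + 7 \cdot \frac{47}{6}\right) = -248777 - 203 \left(-50 + \frac{329}{6}\right) = -248777 - \frac{5887}{6} = - \frac{1498549}{6}$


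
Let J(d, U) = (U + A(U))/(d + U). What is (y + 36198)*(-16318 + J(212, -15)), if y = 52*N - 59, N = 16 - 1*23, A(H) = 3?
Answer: -115004389950/197 ≈ -5.8378e+8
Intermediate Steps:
N = -7 (N = 16 - 23 = -7)
y = -423 (y = 52*(-7) - 59 = -364 - 59 = -423)
J(d, U) = (3 + U)/(U + d) (J(d, U) = (U + 3)/(d + U) = (3 + U)/(U + d))
(y + 36198)*(-16318 + J(212, -15)) = (-423 + 36198)*(-16318 + (3 - 15)/(-15 + 212)) = 35775*(-16318 - 12/197) = 35775*(-3214658/197) = -115004389950/197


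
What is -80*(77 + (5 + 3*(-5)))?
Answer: -5360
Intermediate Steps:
-80*(77 + (5 + 3*(-5))) = -80*(77 + (5 - 15)) = -80*(77 - 10) = -80*67 = -5360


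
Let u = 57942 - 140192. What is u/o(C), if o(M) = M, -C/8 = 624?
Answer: 41125/2496 ≈ 16.476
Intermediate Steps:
C = -4992 (C = -8*624 = -4992)
u = -82250
u/o(C) = -82250/(-4992) = -82250*(-1/4992) = 41125/2496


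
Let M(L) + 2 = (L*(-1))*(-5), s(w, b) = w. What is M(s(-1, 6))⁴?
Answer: 2401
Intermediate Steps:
M(L) = -2 + 5*L (M(L) = -2 + (L*(-1))*(-5) = -2 - L*(-5) = -2 + 5*L)
M(s(-1, 6))⁴ = (-2 + 5*(-1))⁴ = (-2 - 5)⁴ = (-7)⁴ = 2401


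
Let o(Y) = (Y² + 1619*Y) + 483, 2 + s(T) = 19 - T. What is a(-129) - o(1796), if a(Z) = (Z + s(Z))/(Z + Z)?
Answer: -1582526351/258 ≈ -6.1338e+6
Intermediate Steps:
s(T) = 17 - T (s(T) = -2 + (19 - T) = 17 - T)
a(Z) = 17/(2*Z) (a(Z) = (Z + (17 - Z))/(Z + Z) = 17/((2*Z)) = 17*(1/(2*Z)) = 17/(2*Z))
o(Y) = 483 + Y² + 1619*Y
a(-129) - o(1796) = (17/2)/(-129) - (483 + 1796² + 1619*1796) = (17/2)*(-1/129) - (483 + 3225616 + 2907724) = -17/258 - 1*6133823 = -17/258 - 6133823 = -1582526351/258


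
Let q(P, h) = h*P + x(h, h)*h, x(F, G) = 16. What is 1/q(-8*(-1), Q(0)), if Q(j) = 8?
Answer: 1/192 ≈ 0.0052083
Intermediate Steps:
q(P, h) = 16*h + P*h (q(P, h) = h*P + 16*h = P*h + 16*h = 16*h + P*h)
1/q(-8*(-1), Q(0)) = 1/(8*(16 - 8*(-1))) = 1/(8*(16 + 8)) = 1/(8*24) = 1/192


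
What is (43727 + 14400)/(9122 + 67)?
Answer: 58127/9189 ≈ 6.3257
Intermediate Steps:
(43727 + 14400)/(9122 + 67) = 58127/9189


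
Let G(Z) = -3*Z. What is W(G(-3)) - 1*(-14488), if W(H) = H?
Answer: 14497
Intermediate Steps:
W(G(-3)) - 1*(-14488) = -3*(-3) - 1*(-14488) = 9 + 14488 = 14497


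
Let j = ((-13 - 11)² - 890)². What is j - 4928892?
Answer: -4830296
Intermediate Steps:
j = 98596 (j = ((-24)² - 890)² = (576 - 890)² = (-314)² = 98596)
j - 4928892 = 98596 - 4928892 = -4830296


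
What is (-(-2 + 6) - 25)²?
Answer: 841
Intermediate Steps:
(-(-2 + 6) - 25)² = (-1*4 - 25)² = (-4 - 25)² = (-29)² = 841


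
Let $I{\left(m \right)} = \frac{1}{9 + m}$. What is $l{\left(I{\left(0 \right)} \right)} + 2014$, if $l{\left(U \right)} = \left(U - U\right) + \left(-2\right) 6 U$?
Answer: $\frac{6038}{3} \approx 2012.7$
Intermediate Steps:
$l{\left(U \right)} = - 12 U$ ($l{\left(U \right)} = 0 - 12 U = - 12 U$)
$l{\left(I{\left(0 \right)} \right)} + 2014 = - \frac{12}{9 + 0} + 2014 = - \frac{12}{9} + 2014 = \left(-12\right) \frac{1}{9} + 2014 = - \frac{4}{3} + 2014 = \frac{6038}{3}$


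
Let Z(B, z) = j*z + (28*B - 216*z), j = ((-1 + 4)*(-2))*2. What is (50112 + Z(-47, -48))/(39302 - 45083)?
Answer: -59740/5781 ≈ -10.334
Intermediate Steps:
j = -12 (j = (3*(-2))*2 = -6*2 = -12)
Z(B, z) = -228*z + 28*B (Z(B, z) = -12*z + (28*B - 216*z) = -12*z + (-216*z + 28*B) = -228*z + 28*B)
(50112 + Z(-47, -48))/(39302 - 45083) = (50112 + (-228*(-48) + 28*(-47)))/(39302 - 45083) = (50112 + (10944 - 1316))/(-5781) = (50112 + 9628)*(-1/5781) = 59740*(-1/5781) = -59740/5781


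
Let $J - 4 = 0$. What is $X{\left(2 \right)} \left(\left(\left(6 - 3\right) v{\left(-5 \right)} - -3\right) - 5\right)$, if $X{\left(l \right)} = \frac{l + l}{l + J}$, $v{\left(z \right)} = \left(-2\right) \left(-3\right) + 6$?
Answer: $\frac{68}{3} \approx 22.667$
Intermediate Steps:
$J = 4$ ($J = 4 + 0 = 4$)
$v{\left(z \right)} = 12$ ($v{\left(z \right)} = 6 + 6 = 12$)
$X{\left(l \right)} = \frac{2 l}{4 + l}$ ($X{\left(l \right)} = \frac{l + l}{l + 4} = \frac{2 l}{4 + l}$)
$X{\left(2 \right)} \left(\left(\left(6 - 3\right) v{\left(-5 \right)} - -3\right) - 5\right) = 2 \cdot 2 \frac{1}{4 + 2} \left(\left(\left(6 - 3\right) 12 - -3\right) - 5\right) = 2 \cdot 2 \cdot \frac{1}{6} \left(\left(\left(6 - 3\right) 12 + 3\right) - 5\right) = 2 \cdot 2 \cdot \frac{1}{6} \left(\left(3 \cdot 12 + 3\right) - 5\right) = \frac{2 \left(\left(36 + 3\right) - 5\right)}{3} = \frac{2 \left(39 - 5\right)}{3} = \frac{2}{3} \cdot 34 = \frac{68}{3}$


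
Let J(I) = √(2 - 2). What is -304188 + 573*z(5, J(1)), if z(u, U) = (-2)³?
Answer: -308772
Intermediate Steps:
J(I) = 0 (J(I) = √0 = 0)
z(u, U) = -8
-304188 + 573*z(5, J(1)) = -304188 + 573*(-8) = -304188 - 4584 = -308772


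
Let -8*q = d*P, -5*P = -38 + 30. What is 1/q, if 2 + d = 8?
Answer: -⅚ ≈ -0.83333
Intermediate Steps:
d = 6 (d = -2 + 8 = 6)
P = 8/5 (P = -(-38 + 30)/5 = -⅕*(-8) = 8/5 ≈ 1.6000)
q = -6/5 (q = -3*8/(4*5) = -⅛*48/5 = -6/5 ≈ -1.2000)
1/q = 1/(-6/5) = -⅚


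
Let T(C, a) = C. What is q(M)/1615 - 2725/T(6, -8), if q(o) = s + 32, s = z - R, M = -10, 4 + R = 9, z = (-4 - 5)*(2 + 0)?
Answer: -4400821/9690 ≈ -454.16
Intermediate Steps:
z = -18 (z = -9*2 = -18)
R = 5 (R = -4 + 9 = 5)
s = -23 (s = -18 - 1*5 = -18 - 5 = -23)
q(o) = 9 (q(o) = -23 + 32 = 9)
q(M)/1615 - 2725/T(6, -8) = 9/1615 - 2725/6 = -4400821/9690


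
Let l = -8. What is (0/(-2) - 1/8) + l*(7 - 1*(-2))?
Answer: -577/8 ≈ -72.125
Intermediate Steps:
(0/(-2) - 1/8) + l*(7 - 1*(-2)) = (0/(-2) - 1/8) - 8*(7 - 1*(-2)) = (0*(-½) - 1*⅛) - 8*(7 + 2) = (0 - ⅛) - 8*9 = -⅛ - 72 = -577/8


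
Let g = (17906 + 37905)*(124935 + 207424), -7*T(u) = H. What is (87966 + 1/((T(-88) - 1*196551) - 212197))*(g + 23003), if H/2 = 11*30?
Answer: 583722576911673641926/357737 ≈ 1.6317e+15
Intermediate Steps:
H = 660 (H = 2*(11*30) = 2*330 = 660)
T(u) = -660/7 (T(u) = -1/7*660 = -660/7)
g = 18549288149 (g = 55811*332359 = 18549288149)
(87966 + 1/((T(-88) - 1*196551) - 212197))*(g + 23003) = (87966 + 1/((-660/7 - 1*196551) - 212197))*(18549288149 + 23003) = (87966 + 1/((-660/7 - 196551) - 212197))*18549311152 = (87966 + 1/(-1376517/7 - 212197))*18549311152 = (87966 + 1/(-2861896/7))*18549311152 = (87966 - 7/2861896)*18549311152 = (251749543529/2861896)*18549311152 = 583722576911673641926/357737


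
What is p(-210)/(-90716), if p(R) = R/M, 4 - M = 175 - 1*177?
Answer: 35/90716 ≈ 0.00038582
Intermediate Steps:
M = 6 (M = 4 - (175 - 1*177) = 4 - (175 - 177) = 4 - 1*(-2) = 4 + 2 = 6)
p(R) = R/6
p(-210)/(-90716) = ((⅙)*(-210))/(-90716) = -35*(-1/90716) = 35/90716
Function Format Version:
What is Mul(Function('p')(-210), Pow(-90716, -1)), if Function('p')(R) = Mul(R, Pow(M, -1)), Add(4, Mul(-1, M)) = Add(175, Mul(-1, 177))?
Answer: Rational(35, 90716) ≈ 0.00038582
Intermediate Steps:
M = 6 (M = Add(4, Mul(-1, Add(175, Mul(-1, 177)))) = Add(4, Mul(-1, Add(175, -177))) = Add(4, Mul(-1, -2)) = Add(4, 2) = 6)
Function('p')(R) = Mul(Rational(1, 6), R) (Function('p')(R) = Mul(R, Pow(6, -1)) = Mul(R, Rational(1, 6)) = Mul(Rational(1, 6), R))
Mul(Function('p')(-210), Pow(-90716, -1)) = Mul(Mul(Rational(1, 6), -210), Pow(-90716, -1)) = Mul(-35, Rational(-1, 90716)) = Rational(35, 90716)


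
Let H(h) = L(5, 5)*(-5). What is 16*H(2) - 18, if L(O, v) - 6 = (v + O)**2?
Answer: -8498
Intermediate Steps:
L(O, v) = 6 + (O + v)**2 (L(O, v) = 6 + (v + O)**2 = 6 + (O + v)**2)
H(h) = -530 (H(h) = (6 + (5 + 5)**2)*(-5) = (6 + 10**2)*(-5) = (6 + 100)*(-5) = 106*(-5) = -530)
16*H(2) - 18 = 16*(-530) - 18 = -8480 - 18 = -8498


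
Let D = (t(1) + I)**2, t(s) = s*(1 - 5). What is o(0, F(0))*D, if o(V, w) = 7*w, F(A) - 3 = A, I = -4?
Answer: 1344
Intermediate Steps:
t(s) = -4*s (t(s) = s*(-4) = -4*s)
F(A) = 3 + A
D = 64 (D = (-4*1 - 4)**2 = (-4 - 4)**2 = (-8)**2 = 64)
o(0, F(0))*D = (7*(3 + 0))*64 = (7*3)*64 = 21*64 = 1344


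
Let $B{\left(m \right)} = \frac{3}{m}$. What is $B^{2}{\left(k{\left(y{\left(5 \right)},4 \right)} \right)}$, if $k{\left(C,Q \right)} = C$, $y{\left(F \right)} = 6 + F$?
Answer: $\frac{9}{121} \approx 0.07438$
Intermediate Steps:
$B^{2}{\left(k{\left(y{\left(5 \right)},4 \right)} \right)} = \left(\frac{3}{6 + 5}\right)^{2} = \left(\frac{3}{11}\right)^{2} = \frac{9}{121}$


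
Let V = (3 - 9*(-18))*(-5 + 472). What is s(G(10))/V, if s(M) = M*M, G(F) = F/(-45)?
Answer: 4/6241455 ≈ 6.4088e-7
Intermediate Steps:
G(F) = -F/45 (G(F) = F*(-1/45) = -F/45)
s(M) = M²
V = 77055 (V = (3 + 162)*467 = 165*467 = 77055)
s(G(10))/V = (-1/45*10)²/77055 = (-2/9)²*(1/77055) = (4/81)*(1/77055) = 4/6241455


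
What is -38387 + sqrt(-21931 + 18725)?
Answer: -38387 + I*sqrt(3206) ≈ -38387.0 + 56.622*I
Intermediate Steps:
-38387 + sqrt(-21931 + 18725) = -38387 + sqrt(-3206) = -38387 + I*sqrt(3206)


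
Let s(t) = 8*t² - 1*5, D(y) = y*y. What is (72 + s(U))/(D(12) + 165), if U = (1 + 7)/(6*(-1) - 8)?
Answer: 1137/5047 ≈ 0.22528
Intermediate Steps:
D(y) = y²
U = -4/7 (U = 8/(-6 - 8) = 8/(-14) = 8*(-1/14) = -4/7 ≈ -0.57143)
s(t) = -5 + 8*t² (s(t) = 8*t² - 5 = -5 + 8*t²)
(72 + s(U))/(D(12) + 165) = (72 + (-5 + 8*(-4/7)²))/(12² + 165) = (72 + (-5 + 8*(16/49)))/(144 + 165) = (72 + (-5 + 128/49))/309 = (72 - 117/49)*(1/309) = (3411/49)*(1/309) = 1137/5047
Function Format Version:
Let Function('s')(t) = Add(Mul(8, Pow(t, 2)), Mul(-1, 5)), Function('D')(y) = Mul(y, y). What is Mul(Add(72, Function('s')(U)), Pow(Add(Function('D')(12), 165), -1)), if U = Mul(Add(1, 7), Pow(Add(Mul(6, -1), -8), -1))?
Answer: Rational(1137, 5047) ≈ 0.22528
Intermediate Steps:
Function('D')(y) = Pow(y, 2)
U = Rational(-4, 7) (U = Mul(8, Pow(Add(-6, -8), -1)) = Mul(8, Pow(-14, -1)) = Mul(8, Rational(-1, 14)) = Rational(-4, 7) ≈ -0.57143)
Function('s')(t) = Add(-5, Mul(8, Pow(t, 2))) (Function('s')(t) = Add(Mul(8, Pow(t, 2)), -5) = Add(-5, Mul(8, Pow(t, 2))))
Mul(Add(72, Function('s')(U)), Pow(Add(Function('D')(12), 165), -1)) = Mul(Add(72, Add(-5, Mul(8, Pow(Rational(-4, 7), 2)))), Pow(Add(Pow(12, 2), 165), -1)) = Mul(Add(72, Add(-5, Mul(8, Rational(16, 49)))), Pow(Add(144, 165), -1)) = Mul(Add(72, Add(-5, Rational(128, 49))), Pow(309, -1)) = Mul(Add(72, Rational(-117, 49)), Rational(1, 309)) = Mul(Rational(3411, 49), Rational(1, 309)) = Rational(1137, 5047)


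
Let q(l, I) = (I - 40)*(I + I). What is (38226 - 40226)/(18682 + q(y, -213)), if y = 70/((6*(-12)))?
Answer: -100/6323 ≈ -0.015815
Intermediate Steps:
y = -35/36 (y = 70/(-72) = 70*(-1/72) = -35/36 ≈ -0.97222)
q(l, I) = 2*I*(-40 + I) (q(l, I) = (-40 + I)*(2*I) = 2*I*(-40 + I))
(38226 - 40226)/(18682 + q(y, -213)) = (38226 - 40226)/(18682 + 2*(-213)*(-40 - 213)) = -2000/(18682 + 2*(-213)*(-253)) = -2000/(18682 + 107778) = -2000/126460 = -2000*1/126460 = -100/6323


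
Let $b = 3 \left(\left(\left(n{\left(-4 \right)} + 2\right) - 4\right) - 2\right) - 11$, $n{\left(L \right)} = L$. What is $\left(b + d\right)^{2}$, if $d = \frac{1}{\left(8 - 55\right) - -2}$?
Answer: $\frac{2483776}{2025} \approx 1226.6$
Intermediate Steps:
$b = -35$ ($b = 3 \left(\left(\left(-4 + 2\right) - 4\right) - 2\right) - 11 = 3 \left(\left(-2 - 4\right) - 2\right) - 11 = 3 \left(-6 - 2\right) - 11 = 3 \left(-8\right) - 11 = -24 - 11 = -35$)
$d = - \frac{1}{45}$ ($d = \frac{1}{-47 + \left(-61 + 63\right)} = \frac{1}{-47 + 2} = \frac{1}{-45} = - \frac{1}{45} \approx -0.022222$)
$\left(b + d\right)^{2} = \left(-35 - \frac{1}{45}\right)^{2} = \left(- \frac{1576}{45}\right)^{2} = \frac{2483776}{2025}$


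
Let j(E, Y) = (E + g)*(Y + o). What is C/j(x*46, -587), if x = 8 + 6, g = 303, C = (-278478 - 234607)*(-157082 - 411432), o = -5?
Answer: -145848002845/280312 ≈ -5.2031e+5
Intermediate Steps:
C = 291696005690 (C = -513085*(-568514) = 291696005690)
x = 14
j(E, Y) = (-5 + Y)*(303 + E) (j(E, Y) = (E + 303)*(Y - 5) = (303 + E)*(-5 + Y) = (-5 + Y)*(303 + E))
C/j(x*46, -587) = 291696005690/(-1515 - 70*46 + 303*(-587) + (14*46)*(-587)) = 291696005690/(-1515 - 5*644 - 177861 + 644*(-587)) = 291696005690/(-1515 - 3220 - 177861 - 378028) = 291696005690/(-560624) = 291696005690*(-1/560624) = -145848002845/280312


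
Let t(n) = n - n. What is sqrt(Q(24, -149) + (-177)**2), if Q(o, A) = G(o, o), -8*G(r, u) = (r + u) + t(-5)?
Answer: sqrt(31323) ≈ 176.98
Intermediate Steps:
t(n) = 0
G(r, u) = -r/8 - u/8 (G(r, u) = -((r + u) + 0)/8 = -(r + u)/8 = -r/8 - u/8)
Q(o, A) = -o/4 (Q(o, A) = -o/8 - o/8 = -o/4)
sqrt(Q(24, -149) + (-177)**2) = sqrt(-1/4*24 + (-177)**2) = sqrt(-6 + 31329) = sqrt(31323)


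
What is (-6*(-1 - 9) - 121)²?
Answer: 3721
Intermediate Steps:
(-6*(-1 - 9) - 121)² = (-6*(-10) - 121)² = (60 - 121)² = (-61)² = 3721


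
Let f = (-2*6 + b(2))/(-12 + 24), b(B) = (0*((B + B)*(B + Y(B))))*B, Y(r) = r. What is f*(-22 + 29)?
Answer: -7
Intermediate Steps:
b(B) = 0 (b(B) = (0*((B + B)*(B + B)))*B = (0*((2*B)*(2*B)))*B = (0*(4*B**2))*B = 0*B = 0)
f = -1 (f = (-2*6 + 0)/(-12 + 24) = (-12 + 0)/12 = -12*1/12 = -1)
f*(-22 + 29) = -(-22 + 29) = -1*7 = -7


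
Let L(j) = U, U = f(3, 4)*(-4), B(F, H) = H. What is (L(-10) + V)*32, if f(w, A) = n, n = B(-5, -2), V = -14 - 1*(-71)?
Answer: 2080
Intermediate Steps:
V = 57 (V = -14 + 71 = 57)
n = -2
f(w, A) = -2
U = 8 (U = -2*(-4) = 8)
L(j) = 8
(L(-10) + V)*32 = (8 + 57)*32 = 65*32 = 2080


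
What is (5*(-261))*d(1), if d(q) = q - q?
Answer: 0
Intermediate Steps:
d(q) = 0
(5*(-261))*d(1) = (5*(-261))*0 = -1305*0 = 0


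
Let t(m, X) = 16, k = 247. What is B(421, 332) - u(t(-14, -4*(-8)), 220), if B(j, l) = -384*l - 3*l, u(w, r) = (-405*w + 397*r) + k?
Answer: -209591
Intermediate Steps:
u(w, r) = 247 - 405*w + 397*r (u(w, r) = (-405*w + 397*r) + 247 = 247 - 405*w + 397*r)
B(j, l) = -387*l
B(421, 332) - u(t(-14, -4*(-8)), 220) = -387*332 - (247 - 405*16 + 397*220) = -128484 - (247 - 6480 + 87340) = -128484 - 1*81107 = -128484 - 81107 = -209591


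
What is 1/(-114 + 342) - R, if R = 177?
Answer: -40355/228 ≈ -177.00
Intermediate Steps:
1/(-114 + 342) - R = 1/(-114 + 342) - 1*177 = 1/228 - 177 = -40355/228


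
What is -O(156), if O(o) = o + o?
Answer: -312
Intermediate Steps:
O(o) = 2*o
-O(156) = -2*156 = -1*312 = -312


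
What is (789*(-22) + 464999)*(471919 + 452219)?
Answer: 413682058458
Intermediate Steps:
(789*(-22) + 464999)*(471919 + 452219) = (-17358 + 464999)*924138 = 447641*924138 = 413682058458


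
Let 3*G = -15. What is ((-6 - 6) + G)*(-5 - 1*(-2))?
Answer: 51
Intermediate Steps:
G = -5 (G = (⅓)*(-15) = -5)
((-6 - 6) + G)*(-5 - 1*(-2)) = ((-6 - 6) - 5)*(-5 - 1*(-2)) = (-12 - 5)*(-5 + 2) = -17*(-3) = 51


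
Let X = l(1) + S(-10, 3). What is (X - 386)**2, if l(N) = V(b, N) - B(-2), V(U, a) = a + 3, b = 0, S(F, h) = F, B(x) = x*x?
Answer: 156816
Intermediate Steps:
B(x) = x**2
V(U, a) = 3 + a
l(N) = -1 + N (l(N) = (3 + N) - 1*(-2)**2 = (3 + N) - 1*4 = (3 + N) - 4 = -1 + N)
X = -10 (X = (-1 + 1) - 10 = 0 - 10 = -10)
(X - 386)**2 = (-10 - 386)**2 = (-396)**2 = 156816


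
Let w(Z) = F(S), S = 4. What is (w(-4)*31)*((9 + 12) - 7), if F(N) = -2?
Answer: -868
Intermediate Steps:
w(Z) = -2
(w(-4)*31)*((9 + 12) - 7) = (-2*31)*((9 + 12) - 7) = -62*(21 - 7) = -62*14 = -868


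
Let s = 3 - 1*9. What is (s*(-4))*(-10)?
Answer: -240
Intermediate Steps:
s = -6 (s = 3 - 9 = -6)
(s*(-4))*(-10) = -6*(-4)*(-10) = 24*(-10) = -240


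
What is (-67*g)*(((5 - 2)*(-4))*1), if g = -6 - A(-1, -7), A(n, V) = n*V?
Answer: -10452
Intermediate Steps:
A(n, V) = V*n
g = -13 (g = -6 - (-7)*(-1) = -6 - 1*7 = -6 - 7 = -13)
(-67*g)*(((5 - 2)*(-4))*1) = (-67*(-13))*(((5 - 2)*(-4))*1) = 871*((3*(-4))*1) = 871*(-12*1) = 871*(-12) = -10452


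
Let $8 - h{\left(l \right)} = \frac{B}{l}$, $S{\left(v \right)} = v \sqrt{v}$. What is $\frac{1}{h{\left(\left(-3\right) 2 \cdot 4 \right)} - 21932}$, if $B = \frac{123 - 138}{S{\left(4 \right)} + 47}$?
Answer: $- \frac{88}{1929313} \approx -4.5612 \cdot 10^{-5}$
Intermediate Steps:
$S{\left(v \right)} = v^{\frac{3}{2}}$
$B = - \frac{3}{11}$ ($B = \frac{123 - 138}{4^{\frac{3}{2}} + 47} = - \frac{15}{8 + 47} = - \frac{15}{55} = \left(-15\right) \frac{1}{55} = - \frac{3}{11} \approx -0.27273$)
$h{\left(l \right)} = 8 + \frac{3}{11 l}$ ($h{\left(l \right)} = 8 - - \frac{3}{11 l} = 8 + \frac{3}{11 l}$)
$\frac{1}{h{\left(\left(-3\right) 2 \cdot 4 \right)} - 21932} = \frac{1}{\left(8 + \frac{3}{11 \left(-3\right) 2 \cdot 4}\right) - 21932} = \frac{1}{\left(8 + \frac{3}{11 \left(\left(-6\right) 4\right)}\right) - 21932} = \frac{1}{\left(8 + \frac{3}{11 \left(-24\right)}\right) - 21932} = \frac{1}{\left(8 + \frac{3}{11} \left(- \frac{1}{24}\right)\right) - 21932} = \frac{1}{\left(8 - \frac{1}{88}\right) - 21932} = \frac{1}{\frac{703}{88} - 21932} = \frac{1}{- \frac{1929313}{88}} = - \frac{88}{1929313}$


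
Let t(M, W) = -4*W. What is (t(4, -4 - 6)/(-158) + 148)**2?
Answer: 136235584/6241 ≈ 21829.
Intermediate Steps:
(t(4, -4 - 6)/(-158) + 148)**2 = (-4*(-4 - 6)/(-158) + 148)**2 = (-4*(-10)*(-1/158) + 148)**2 = (40*(-1/158) + 148)**2 = (-20/79 + 148)**2 = (11672/79)**2 = 136235584/6241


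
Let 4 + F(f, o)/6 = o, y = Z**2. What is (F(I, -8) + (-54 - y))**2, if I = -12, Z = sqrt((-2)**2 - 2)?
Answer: 16384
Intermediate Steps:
Z = sqrt(2) (Z = sqrt(4 - 2) = sqrt(2) ≈ 1.4142)
y = 2 (y = (sqrt(2))**2 = 2)
F(f, o) = -24 + 6*o
(F(I, -8) + (-54 - y))**2 = ((-24 + 6*(-8)) + (-54 - 1*2))**2 = ((-24 - 48) + (-54 - 2))**2 = (-72 - 56)**2 = (-128)**2 = 16384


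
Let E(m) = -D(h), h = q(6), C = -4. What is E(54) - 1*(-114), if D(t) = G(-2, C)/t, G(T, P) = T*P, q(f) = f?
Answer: 338/3 ≈ 112.67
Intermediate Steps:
h = 6
G(T, P) = P*T
D(t) = 8/t (D(t) = (-4*(-2))/t = 8/t)
E(m) = -4/3 (E(m) = -8/6 = -1*4/3 = -4/3)
E(54) - 1*(-114) = -4/3 - 1*(-114) = -4/3 + 114 = 338/3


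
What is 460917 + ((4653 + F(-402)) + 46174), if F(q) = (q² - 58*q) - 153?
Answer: 696511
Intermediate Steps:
F(q) = -153 + q² - 58*q
460917 + ((4653 + F(-402)) + 46174) = 460917 + ((4653 + (-153 + (-402)² - 58*(-402))) + 46174) = 460917 + ((4653 + (-153 + 161604 + 23316)) + 46174) = 460917 + ((4653 + 184767) + 46174) = 460917 + (189420 + 46174) = 460917 + 235594 = 696511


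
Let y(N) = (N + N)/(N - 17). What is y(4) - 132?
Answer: -1724/13 ≈ -132.62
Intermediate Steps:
y(N) = 2*N/(-17 + N) (y(N) = (2*N)/(-17 + N) = 2*N/(-17 + N))
y(4) - 132 = 2*4/(-17 + 4) - 132 = 2*4/(-13) - 132 = 2*4*(-1/13) - 132 = -8/13 - 132 = -1724/13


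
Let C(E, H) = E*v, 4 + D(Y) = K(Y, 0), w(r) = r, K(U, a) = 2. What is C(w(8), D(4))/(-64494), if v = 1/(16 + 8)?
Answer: -1/193482 ≈ -5.1684e-6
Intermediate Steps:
D(Y) = -2 (D(Y) = -4 + 2 = -2)
v = 1/24 ≈ 0.041667
C(E, H) = E/24 (C(E, H) = E*(1/24) = E/24)
C(w(8), D(4))/(-64494) = ((1/24)*8)/(-64494) = (⅓)*(-1/64494) = -1/193482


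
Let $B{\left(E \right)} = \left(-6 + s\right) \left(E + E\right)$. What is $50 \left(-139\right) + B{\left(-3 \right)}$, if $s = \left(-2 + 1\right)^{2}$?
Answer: $-6920$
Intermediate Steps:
$s = 1$ ($s = \left(-1\right)^{2} = 1$)
$B{\left(E \right)} = - 10 E$ ($B{\left(E \right)} = \left(-6 + 1\right) \left(E + E\right) = - 5 \cdot 2 E = - 10 E$)
$50 \left(-139\right) + B{\left(-3 \right)} = 50 \left(-139\right) - -30 = -6950 + 30 = -6920$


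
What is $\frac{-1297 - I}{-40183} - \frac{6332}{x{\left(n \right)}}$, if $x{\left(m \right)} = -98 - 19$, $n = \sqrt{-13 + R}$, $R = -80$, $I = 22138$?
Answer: $\frac{1521779}{27819} \approx 54.703$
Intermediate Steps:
$n = i \sqrt{93}$ ($n = \sqrt{-13 - 80} = \sqrt{-93} = i \sqrt{93} \approx 9.6436 i$)
$x{\left(m \right)} = -117$
$\frac{-1297 - I}{-40183} - \frac{6332}{x{\left(n \right)}} = \frac{-1297 - 22138}{-40183} - \frac{6332}{-117} = \left(-1297 - 22138\right) \left(- \frac{1}{40183}\right) - - \frac{6332}{117} = \left(-23435\right) \left(- \frac{1}{40183}\right) + \frac{6332}{117} = \frac{23435}{40183} + \frac{6332}{117} = \frac{1521779}{27819}$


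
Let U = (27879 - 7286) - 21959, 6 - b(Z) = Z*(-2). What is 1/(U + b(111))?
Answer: -1/1138 ≈ -0.00087873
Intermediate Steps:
b(Z) = 6 + 2*Z (b(Z) = 6 - Z*(-2) = 6 - (-2)*Z = 6 + 2*Z)
U = -1366 (U = 20593 - 21959 = -1366)
1/(U + b(111)) = 1/(-1366 + (6 + 2*111)) = 1/(-1366 + (6 + 222)) = 1/(-1366 + 228) = 1/(-1138) = -1/1138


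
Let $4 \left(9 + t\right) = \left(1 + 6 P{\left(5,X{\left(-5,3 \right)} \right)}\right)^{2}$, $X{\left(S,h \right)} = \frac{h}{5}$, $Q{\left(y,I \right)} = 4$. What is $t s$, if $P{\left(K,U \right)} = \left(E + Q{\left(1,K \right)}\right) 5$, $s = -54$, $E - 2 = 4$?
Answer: $- \frac{2445255}{2} \approx -1.2226 \cdot 10^{6}$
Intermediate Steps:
$E = 6$ ($E = 2 + 4 = 6$)
$X{\left(S,h \right)} = \frac{h}{5}$ ($X{\left(S,h \right)} = h \frac{1}{5} = \frac{h}{5}$)
$P{\left(K,U \right)} = 50$ ($P{\left(K,U \right)} = \left(6 + 4\right) 5 = 10 \cdot 5 = 50$)
$t = \frac{90565}{4}$ ($t = -9 + \frac{\left(1 + 6 \cdot 50\right)^{2}}{4} = -9 + \frac{\left(1 + 300\right)^{2}}{4} = -9 + \frac{301^{2}}{4} = -9 + \frac{1}{4} \cdot 90601 = -9 + \frac{90601}{4} = \frac{90565}{4} \approx 22641.0$)
$t s = \frac{90565}{4} \left(-54\right) = - \frac{2445255}{2}$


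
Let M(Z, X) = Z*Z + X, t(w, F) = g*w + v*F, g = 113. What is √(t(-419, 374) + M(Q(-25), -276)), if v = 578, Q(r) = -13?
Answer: √168718 ≈ 410.75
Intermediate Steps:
t(w, F) = 113*w + 578*F
M(Z, X) = X + Z² (M(Z, X) = Z² + X = X + Z²)
√(t(-419, 374) + M(Q(-25), -276)) = √((113*(-419) + 578*374) + (-276 + (-13)²)) = √((-47347 + 216172) + (-276 + 169)) = √(168825 - 107) = √168718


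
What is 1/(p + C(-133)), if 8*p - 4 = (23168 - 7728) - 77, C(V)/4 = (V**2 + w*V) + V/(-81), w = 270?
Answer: -648/45979849 ≈ -1.4093e-5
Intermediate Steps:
C(V) = 4*V**2 + 87476*V/81 (C(V) = 4*((V**2 + 270*V) + V/(-81)) = 4*((V**2 + 270*V) + V*(-1/81)) = 4*((V**2 + 270*V) - V/81) = 4*(V**2 + 21869*V/81) = 4*V**2 + 87476*V/81)
p = 15367/8 (p = 1/2 + ((23168 - 7728) - 77)/8 = 1/2 + (15440 - 77)/8 = 1/2 + (1/8)*15363 = 1/2 + 15363/8 = 15367/8 ≈ 1920.9)
1/(p + C(-133)) = 1/(15367/8 + (4/81)*(-133)*(21869 + 81*(-133))) = 1/(15367/8 + (4/81)*(-133)*(21869 - 10773)) = 1/(15367/8 + (4/81)*(-133)*11096) = 1/(15367/8 - 5903072/81) = 1/(-45979849/648) = -648/45979849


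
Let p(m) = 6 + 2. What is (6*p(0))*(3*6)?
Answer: 864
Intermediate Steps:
p(m) = 8
(6*p(0))*(3*6) = (6*8)*(3*6) = 48*18 = 864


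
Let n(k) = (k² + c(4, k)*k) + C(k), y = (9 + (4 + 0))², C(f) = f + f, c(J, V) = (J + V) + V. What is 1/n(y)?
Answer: 1/86697 ≈ 1.1534e-5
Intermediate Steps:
c(J, V) = J + 2*V
C(f) = 2*f
y = 169 (y = (9 + 4)² = 13² = 169)
n(k) = k² + 2*k + k*(4 + 2*k) (n(k) = (k² + (4 + 2*k)*k) + 2*k = (k² + k*(4 + 2*k)) + 2*k = k² + 2*k + k*(4 + 2*k))
1/n(y) = 1/(3*169*(2 + 169)) = 1/(3*169*171) = 1/86697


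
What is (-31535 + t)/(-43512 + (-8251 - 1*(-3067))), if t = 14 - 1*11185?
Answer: 21353/24348 ≈ 0.87699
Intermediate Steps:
t = -11171 (t = 14 - 11185 = -11171)
(-31535 + t)/(-43512 + (-8251 - 1*(-3067))) = (-31535 - 11171)/(-43512 + (-8251 - 1*(-3067))) = -42706/(-43512 + (-8251 + 3067)) = -42706/(-43512 - 5184) = -42706/(-48696) = -42706*(-1/48696) = 21353/24348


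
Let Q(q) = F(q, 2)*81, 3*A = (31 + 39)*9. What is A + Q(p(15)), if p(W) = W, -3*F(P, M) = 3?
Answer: 129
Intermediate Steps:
F(P, M) = -1 (F(P, M) = -⅓*3 = -1)
A = 210 (A = ((31 + 39)*9)/3 = (70*9)/3 = (⅓)*630 = 210)
Q(q) = -81 (Q(q) = -1*81 = -81)
A + Q(p(15)) = 210 - 81 = 129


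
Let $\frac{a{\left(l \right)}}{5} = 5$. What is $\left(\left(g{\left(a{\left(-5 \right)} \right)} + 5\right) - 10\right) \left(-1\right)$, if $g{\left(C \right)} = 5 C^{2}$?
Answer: $-3120$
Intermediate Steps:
$a{\left(l \right)} = 25$ ($a{\left(l \right)} = 5 \cdot 5 = 25$)
$\left(\left(g{\left(a{\left(-5 \right)} \right)} + 5\right) - 10\right) \left(-1\right) = \left(\left(5 \cdot 25^{2} + 5\right) - 10\right) \left(-1\right) = \left(\left(5 \cdot 625 + 5\right) - 10\right) \left(-1\right) = \left(\left(3125 + 5\right) - 10\right) \left(-1\right) = \left(3130 - 10\right) \left(-1\right) = 3120 \left(-1\right) = -3120$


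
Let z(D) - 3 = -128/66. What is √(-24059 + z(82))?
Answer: 2*I*√6549774/33 ≈ 155.11*I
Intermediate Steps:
z(D) = 35/33 (z(D) = 3 - 128/66 = 3 - 128*1/66 = 3 - 64/33 = 35/33)
√(-24059 + z(82)) = √(-24059 + 35/33) = √(-793912/33) = 2*I*√6549774/33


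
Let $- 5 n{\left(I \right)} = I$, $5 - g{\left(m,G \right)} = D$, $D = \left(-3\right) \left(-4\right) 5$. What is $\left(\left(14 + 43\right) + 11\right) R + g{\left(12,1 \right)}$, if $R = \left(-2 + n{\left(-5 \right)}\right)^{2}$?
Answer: $13$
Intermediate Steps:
$D = 60$ ($D = 12 \cdot 5 = 60$)
$g{\left(m,G \right)} = -55$ ($g{\left(m,G \right)} = 5 - 60 = -55$)
$n{\left(I \right)} = - \frac{I}{5}$
$R = 1$ ($R = \left(-2 - -1\right)^{2} = \left(-2 + 1\right)^{2} = \left(-1\right)^{2} = 1$)
$\left(\left(14 + 43\right) + 11\right) R + g{\left(12,1 \right)} = \left(\left(14 + 43\right) + 11\right) 1 - 55 = \left(57 + 11\right) 1 - 55 = 68 \cdot 1 - 55 = 68 - 55 = 13$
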